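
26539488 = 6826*3888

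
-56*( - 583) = 32648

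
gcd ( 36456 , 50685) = 93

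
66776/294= 33388/147 =227.13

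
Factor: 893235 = 3^1*5^1*7^1*47^1*181^1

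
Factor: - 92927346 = - 2^1*3^1 * 661^1*23431^1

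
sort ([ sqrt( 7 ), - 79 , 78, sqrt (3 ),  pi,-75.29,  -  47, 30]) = [ - 79, - 75.29,-47,sqrt( 3 ),  sqrt( 7 ), pi,30, 78]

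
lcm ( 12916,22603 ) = 90412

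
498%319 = 179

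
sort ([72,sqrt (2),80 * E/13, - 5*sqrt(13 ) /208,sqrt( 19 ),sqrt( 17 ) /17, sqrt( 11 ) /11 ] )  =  [ - 5*sqrt( 13 )/208, sqrt ( 17) /17, sqrt( 11) /11, sqrt( 2) , sqrt( 19 ),80*E/13, 72]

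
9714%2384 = 178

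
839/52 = 839/52=16.13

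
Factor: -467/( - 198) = 2^( - 1)*3^(-2 ) *11^( - 1 )*467^1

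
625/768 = 625/768 = 0.81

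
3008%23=18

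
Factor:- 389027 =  - 389027^1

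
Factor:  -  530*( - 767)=2^1*5^1*13^1*53^1*59^1 = 406510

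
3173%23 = 22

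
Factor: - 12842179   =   - 7^1*1834597^1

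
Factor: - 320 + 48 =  - 272 = - 2^4*17^1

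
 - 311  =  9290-9601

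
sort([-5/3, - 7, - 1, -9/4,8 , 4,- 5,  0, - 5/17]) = [- 7, - 5, - 9/4, - 5/3,-1, - 5/17, 0, 4 , 8 ]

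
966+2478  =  3444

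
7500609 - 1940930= 5559679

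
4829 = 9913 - 5084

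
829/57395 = 829/57395 = 0.01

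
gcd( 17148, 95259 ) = 3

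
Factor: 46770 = 2^1*3^1*5^1 * 1559^1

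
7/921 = 7/921  =  0.01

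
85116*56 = 4766496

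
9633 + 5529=15162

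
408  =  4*102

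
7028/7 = 1004 = 1004.00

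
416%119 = 59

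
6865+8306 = 15171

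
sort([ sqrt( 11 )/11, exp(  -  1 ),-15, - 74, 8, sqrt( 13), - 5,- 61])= [ - 74,-61, - 15, - 5, sqrt( 11)/11, exp ( - 1 ), sqrt( 13), 8]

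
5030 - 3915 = 1115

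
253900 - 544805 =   -  290905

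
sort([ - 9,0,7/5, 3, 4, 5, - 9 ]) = [- 9 , -9, 0, 7/5  ,  3, 4 , 5] 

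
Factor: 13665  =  3^1*5^1*911^1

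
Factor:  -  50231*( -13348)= 2^2*47^1*71^1*50231^1 = 670483388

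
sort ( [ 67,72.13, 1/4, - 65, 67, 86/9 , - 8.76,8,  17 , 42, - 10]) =[ - 65, - 10, - 8.76, 1/4,8, 86/9,17,42, 67, 67 , 72.13]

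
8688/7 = 8688/7  =  1241.14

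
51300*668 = 34268400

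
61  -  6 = 55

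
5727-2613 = 3114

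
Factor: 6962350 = 2^1*5^2 * 17^1*8191^1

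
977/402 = 2 + 173/402 = 2.43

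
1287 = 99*13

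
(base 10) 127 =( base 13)9A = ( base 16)7F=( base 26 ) 4n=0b1111111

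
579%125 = 79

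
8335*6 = 50010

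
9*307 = 2763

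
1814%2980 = 1814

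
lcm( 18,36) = 36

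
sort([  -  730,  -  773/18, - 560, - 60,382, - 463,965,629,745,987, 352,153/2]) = [ - 730, - 560, - 463,-60, - 773/18,153/2, 352, 382 , 629,745, 965,987] 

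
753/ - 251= - 3/1 = - 3.00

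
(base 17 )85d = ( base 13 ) 1135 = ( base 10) 2410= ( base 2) 100101101010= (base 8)4552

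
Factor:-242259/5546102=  - 2^( - 1 ) *3^1*23^1*73^( - 1)*3511^1*37987^(-1)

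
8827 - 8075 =752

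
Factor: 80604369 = 3^3 * 29^1*113^1*911^1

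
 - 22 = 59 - 81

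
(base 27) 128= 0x317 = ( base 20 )1JB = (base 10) 791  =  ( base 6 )3355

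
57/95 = 3/5 =0.60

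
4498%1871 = 756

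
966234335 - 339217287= 627017048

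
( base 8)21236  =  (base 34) 7MM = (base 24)f96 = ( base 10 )8862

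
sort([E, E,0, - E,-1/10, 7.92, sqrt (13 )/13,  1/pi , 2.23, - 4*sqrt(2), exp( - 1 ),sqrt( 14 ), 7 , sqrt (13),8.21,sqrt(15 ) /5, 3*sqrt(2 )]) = [ - 4*sqrt ( 2 ),-E , - 1/10 , 0, sqrt(13 ) /13,1/pi,exp( - 1),sqrt(15) /5,2.23, E,E,sqrt(13),sqrt(14 ),3*sqrt(2), 7,7.92, 8.21 ]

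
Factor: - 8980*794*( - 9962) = 71030255440 =2^4*5^1*17^1*293^1 * 397^1*449^1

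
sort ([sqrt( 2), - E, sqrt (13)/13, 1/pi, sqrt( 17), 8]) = [ - E,sqrt( 13)/13,1/pi,  sqrt(2),sqrt( 17),8 ]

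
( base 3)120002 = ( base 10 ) 407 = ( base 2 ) 110010111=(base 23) hg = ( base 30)DH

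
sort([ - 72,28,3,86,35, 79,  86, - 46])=[ - 72,  -  46,3,28,35,79,86,86 ] 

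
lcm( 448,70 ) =2240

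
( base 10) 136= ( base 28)4O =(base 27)51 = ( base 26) 56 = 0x88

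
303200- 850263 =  - 547063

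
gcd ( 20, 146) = 2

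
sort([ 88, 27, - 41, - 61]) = [ - 61, - 41, 27,88]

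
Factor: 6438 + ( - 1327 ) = 5111=19^1*269^1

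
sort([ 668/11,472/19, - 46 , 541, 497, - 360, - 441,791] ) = [-441,-360, - 46, 472/19, 668/11,  497,541,791] 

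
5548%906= 112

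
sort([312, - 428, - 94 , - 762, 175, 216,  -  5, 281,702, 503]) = [ - 762, - 428, - 94, - 5, 175, 216, 281,  312,  503, 702]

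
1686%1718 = 1686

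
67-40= 27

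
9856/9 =9856/9 = 1095.11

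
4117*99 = 407583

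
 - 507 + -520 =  - 1027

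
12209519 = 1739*7021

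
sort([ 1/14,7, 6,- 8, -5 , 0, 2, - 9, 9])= [-9, - 8, - 5, 0, 1/14, 2 , 6,7,9] 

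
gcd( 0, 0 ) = 0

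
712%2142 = 712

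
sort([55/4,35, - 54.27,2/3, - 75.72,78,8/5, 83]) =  [- 75.72, - 54.27,2/3,8/5,55/4 , 35, 78, 83]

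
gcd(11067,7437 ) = 3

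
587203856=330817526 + 256386330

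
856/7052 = 214/1763 = 0.12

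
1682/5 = 1682/5= 336.40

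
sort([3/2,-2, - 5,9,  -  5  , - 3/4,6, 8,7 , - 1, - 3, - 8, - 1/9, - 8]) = [ - 8 , - 8, - 5,  -  5,-3,- 2, - 1, - 3/4 , - 1/9,3/2, 6,7, 8,9 ]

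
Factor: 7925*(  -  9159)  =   - 72585075 = -3^1*5^2*43^1*71^1*317^1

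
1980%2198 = 1980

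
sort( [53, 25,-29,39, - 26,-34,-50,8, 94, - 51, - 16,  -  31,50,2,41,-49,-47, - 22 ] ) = [ - 51, - 50, - 49,- 47, - 34,- 31, - 29, - 26,  -  22 , - 16,2 , 8,25,39,41,50, 53, 94] 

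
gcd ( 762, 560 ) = 2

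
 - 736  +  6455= 5719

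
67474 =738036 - 670562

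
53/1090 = 53/1090=0.05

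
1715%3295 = 1715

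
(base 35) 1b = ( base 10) 46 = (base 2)101110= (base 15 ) 31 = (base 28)1I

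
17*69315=1178355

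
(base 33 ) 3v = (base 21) 64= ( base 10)130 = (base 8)202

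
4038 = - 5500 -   -  9538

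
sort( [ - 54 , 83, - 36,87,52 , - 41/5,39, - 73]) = [ - 73,  -  54, - 36, - 41/5,39, 52, 83, 87]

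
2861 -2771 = 90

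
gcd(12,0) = 12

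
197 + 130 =327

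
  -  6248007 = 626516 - 6874523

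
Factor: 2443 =7^1 * 349^1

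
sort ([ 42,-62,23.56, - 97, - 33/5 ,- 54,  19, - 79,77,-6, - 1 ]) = [-97, - 79, -62, -54, - 33/5,- 6,-1,19,23.56, 42  ,  77] 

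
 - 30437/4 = - 30437/4 = - 7609.25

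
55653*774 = 43075422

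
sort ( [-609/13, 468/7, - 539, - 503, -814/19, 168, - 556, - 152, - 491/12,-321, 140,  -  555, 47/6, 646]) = [- 556, -555, - 539, - 503, - 321, - 152, - 609/13,-814/19 , - 491/12 , 47/6, 468/7, 140, 168, 646 ]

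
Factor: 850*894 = 759900 =2^2*3^1*5^2*17^1*149^1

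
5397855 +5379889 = 10777744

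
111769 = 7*15967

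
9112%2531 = 1519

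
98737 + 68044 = 166781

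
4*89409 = 357636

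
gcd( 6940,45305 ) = 5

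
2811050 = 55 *51110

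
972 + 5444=6416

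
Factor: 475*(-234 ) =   -  111150 = - 2^1*3^2*5^2*13^1*19^1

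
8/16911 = 8/16911 = 0.00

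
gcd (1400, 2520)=280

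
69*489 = 33741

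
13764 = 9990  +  3774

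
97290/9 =10810 =10810.00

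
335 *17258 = 5781430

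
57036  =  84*679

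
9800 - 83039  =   - 73239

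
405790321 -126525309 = 279265012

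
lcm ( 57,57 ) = 57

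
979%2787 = 979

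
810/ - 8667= - 10/107 = -0.09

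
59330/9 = 6592+2/9  =  6592.22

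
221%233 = 221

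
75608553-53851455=21757098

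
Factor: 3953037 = 3^1 *11^1*103^1*1163^1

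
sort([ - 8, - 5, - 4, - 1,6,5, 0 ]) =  [ - 8, - 5,-4,- 1,0,5,6] 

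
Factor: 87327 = 3^2*31^1*313^1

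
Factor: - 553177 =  - 101^1*5477^1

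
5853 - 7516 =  - 1663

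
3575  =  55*65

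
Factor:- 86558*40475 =-3503435050 = - 2^1*5^2*113^1*383^1*1619^1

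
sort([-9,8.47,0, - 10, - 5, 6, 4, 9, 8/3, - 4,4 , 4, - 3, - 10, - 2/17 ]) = [ - 10,  -  10, - 9,-5,  -  4, - 3, - 2/17,0,8/3, 4,4, 4, 6, 8.47, 9 ] 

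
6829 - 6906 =-77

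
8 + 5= 13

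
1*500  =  500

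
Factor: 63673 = 41^1*1553^1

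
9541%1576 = 85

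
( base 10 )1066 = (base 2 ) 10000101010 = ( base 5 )13231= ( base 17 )3BC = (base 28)1a2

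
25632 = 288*89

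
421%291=130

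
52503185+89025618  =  141528803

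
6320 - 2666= 3654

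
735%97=56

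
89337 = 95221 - 5884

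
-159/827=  - 159/827 = - 0.19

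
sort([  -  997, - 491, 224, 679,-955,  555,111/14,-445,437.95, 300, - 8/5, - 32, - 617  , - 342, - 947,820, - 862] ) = [-997,-955, -947,-862, - 617, - 491, - 445, - 342, - 32, - 8/5,111/14,  224, 300 , 437.95,555, 679, 820]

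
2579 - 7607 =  - 5028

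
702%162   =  54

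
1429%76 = 61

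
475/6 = 475/6 = 79.17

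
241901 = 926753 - 684852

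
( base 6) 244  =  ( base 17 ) 5f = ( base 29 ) 3D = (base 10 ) 100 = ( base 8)144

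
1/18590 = 1/18590 = 0.00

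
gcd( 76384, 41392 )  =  16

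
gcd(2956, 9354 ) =2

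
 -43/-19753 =43/19753 = 0.00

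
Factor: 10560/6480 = 2^2*3^( - 3)* 11^1 = 44/27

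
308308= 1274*242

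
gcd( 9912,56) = 56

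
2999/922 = 3 + 233/922 = 3.25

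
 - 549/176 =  - 549/176 = -  3.12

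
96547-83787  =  12760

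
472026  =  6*78671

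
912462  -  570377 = 342085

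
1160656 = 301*3856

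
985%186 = 55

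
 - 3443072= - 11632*296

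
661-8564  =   - 7903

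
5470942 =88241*62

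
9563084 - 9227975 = 335109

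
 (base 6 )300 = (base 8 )154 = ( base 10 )108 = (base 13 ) 84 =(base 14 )7A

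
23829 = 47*507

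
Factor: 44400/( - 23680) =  -15/8 = - 2^( - 3)*3^1  *  5^1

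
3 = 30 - 27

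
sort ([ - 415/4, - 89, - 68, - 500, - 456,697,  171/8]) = [ - 500, - 456, - 415/4,-89, - 68,171/8,697]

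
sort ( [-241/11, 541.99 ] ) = [-241/11,541.99] 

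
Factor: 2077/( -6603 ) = - 67/213 = - 3^(-1)*67^1 * 71^ (-1)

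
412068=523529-111461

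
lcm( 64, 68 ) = 1088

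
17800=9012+8788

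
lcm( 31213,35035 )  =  1716715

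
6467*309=1998303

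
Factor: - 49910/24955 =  - 2 = - 2^1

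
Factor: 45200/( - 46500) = - 452/465 = - 2^2*3^(-1) * 5^ ( - 1 )*31^( - 1 ) * 113^1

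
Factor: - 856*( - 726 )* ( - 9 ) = - 5593104 = -2^4*3^3*11^2*107^1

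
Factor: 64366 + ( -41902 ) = 22464 = 2^6*3^3 *13^1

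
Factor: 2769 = 3^1*13^1*71^1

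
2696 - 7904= - 5208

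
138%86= 52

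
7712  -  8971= -1259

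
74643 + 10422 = 85065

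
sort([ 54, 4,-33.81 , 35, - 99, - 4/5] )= [  -  99, - 33.81, - 4/5,4,35,54 ] 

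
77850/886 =87 + 384/443 =87.87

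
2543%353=72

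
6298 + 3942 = 10240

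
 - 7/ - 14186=7/14186 = 0.00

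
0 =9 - 9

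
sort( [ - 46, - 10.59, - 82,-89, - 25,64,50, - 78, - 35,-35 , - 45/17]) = [ - 89, - 82, - 78, - 46, - 35 , - 35,  -  25, -10.59,- 45/17,50,64] 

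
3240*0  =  0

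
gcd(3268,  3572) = 76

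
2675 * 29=77575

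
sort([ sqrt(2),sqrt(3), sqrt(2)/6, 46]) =[ sqrt(2 ) /6 , sqrt(2),sqrt( 3),46]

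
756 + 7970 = 8726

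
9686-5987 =3699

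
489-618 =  - 129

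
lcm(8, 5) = 40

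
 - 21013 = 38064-59077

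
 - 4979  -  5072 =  - 10051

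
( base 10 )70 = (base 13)55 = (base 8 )106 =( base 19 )3D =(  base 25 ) 2k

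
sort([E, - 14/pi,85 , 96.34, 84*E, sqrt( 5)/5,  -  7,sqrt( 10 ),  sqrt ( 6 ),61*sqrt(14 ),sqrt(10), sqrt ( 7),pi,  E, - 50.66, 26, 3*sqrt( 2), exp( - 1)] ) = [  -  50.66,- 7, - 14/pi,exp( - 1), sqrt( 5 ) /5, sqrt ( 6 ), sqrt( 7),E,E,pi,sqrt( 10 ),sqrt( 10),3*sqrt( 2),26, 85,96.34, 61*sqrt( 14 ), 84*E ] 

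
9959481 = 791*12591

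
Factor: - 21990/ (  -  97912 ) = 2^ ( - 2 ) * 3^1*5^1 * 733^1*12239^( - 1 ) = 10995/48956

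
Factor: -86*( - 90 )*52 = 2^4*3^2*5^1*13^1*43^1 =402480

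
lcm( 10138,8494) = 314278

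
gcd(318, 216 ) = 6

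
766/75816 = 383/37908 = 0.01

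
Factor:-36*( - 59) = 2124 = 2^2 * 3^2  *59^1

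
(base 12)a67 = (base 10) 1519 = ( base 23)2k1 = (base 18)4c7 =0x5ef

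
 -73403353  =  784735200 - 858138553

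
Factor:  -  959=  -  7^1*137^1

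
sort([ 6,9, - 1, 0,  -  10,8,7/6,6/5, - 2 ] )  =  [  -  10,-2, - 1,0,7/6, 6/5, 6, 8 , 9 ] 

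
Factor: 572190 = 2^1*3^1*5^1*19073^1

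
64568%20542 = 2942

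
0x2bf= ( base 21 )1CA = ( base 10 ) 703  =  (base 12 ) 4a7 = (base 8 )1277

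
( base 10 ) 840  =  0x348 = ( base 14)440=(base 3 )1011010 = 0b1101001000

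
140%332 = 140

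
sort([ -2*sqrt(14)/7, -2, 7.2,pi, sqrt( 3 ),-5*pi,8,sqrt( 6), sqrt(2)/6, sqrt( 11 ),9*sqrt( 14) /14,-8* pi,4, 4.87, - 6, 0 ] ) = [ -8*pi, - 5*pi, - 6, - 2, - 2*sqrt( 14)/7,  0, sqrt (2)/6, sqrt(  3 ), 9*sqrt(14)/14, sqrt ( 6) , pi, sqrt( 11), 4, 4.87, 7.2,8 ]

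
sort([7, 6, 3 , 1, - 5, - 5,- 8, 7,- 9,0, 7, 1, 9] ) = [  -  9, - 8, - 5 , - 5 , 0 , 1,1,3, 6,7, 7, 7, 9]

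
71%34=3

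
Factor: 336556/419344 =84139/104836 = 2^( - 2)*11^1*7649^1*26209^( - 1) 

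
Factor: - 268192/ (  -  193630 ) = 464/335  =  2^4*5^ ( - 1 )*29^1*67^( - 1) 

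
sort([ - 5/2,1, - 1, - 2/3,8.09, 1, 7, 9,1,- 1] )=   [-5/2, - 1,-1, - 2/3, 1, 1, 1,7,  8.09, 9] 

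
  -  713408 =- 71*10048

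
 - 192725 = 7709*( - 25)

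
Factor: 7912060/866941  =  2^2*5^1 * 13^1*30431^1*866941^( - 1 ) 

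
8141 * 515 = 4192615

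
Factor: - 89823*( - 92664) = 8323358472  =  2^3*3^5*11^1 * 13^1*79^1 * 379^1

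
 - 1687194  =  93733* ( - 18)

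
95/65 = 1 + 6/13 = 1.46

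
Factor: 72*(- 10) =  - 2^4*3^2*5^1 = - 720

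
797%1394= 797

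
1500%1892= 1500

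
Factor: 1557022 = 2^1*778511^1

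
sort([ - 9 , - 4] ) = [  -  9, - 4]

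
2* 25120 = 50240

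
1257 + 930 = 2187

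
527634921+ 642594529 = 1170229450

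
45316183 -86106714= - 40790531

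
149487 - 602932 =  - 453445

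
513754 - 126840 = 386914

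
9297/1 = 9297 = 9297.00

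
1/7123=1/7123 = 0.00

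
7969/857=9 + 256/857  =  9.30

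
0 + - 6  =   - 6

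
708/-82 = - 354/41   =  - 8.63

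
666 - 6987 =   -  6321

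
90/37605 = 6/2507 = 0.00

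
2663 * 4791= 12758433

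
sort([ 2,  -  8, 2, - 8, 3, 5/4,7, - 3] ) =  [-8,- 8,  -  3,  5/4, 2, 2, 3,7]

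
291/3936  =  97/1312=0.07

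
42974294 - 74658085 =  - 31683791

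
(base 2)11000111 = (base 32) 67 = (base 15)d4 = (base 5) 1244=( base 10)199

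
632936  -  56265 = 576671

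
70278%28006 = 14266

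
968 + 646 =1614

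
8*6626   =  53008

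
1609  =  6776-5167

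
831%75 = 6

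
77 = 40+37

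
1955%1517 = 438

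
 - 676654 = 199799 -876453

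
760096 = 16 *47506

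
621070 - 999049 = - 377979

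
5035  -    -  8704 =13739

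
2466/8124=411/1354 = 0.30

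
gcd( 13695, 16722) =3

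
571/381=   571/381 =1.50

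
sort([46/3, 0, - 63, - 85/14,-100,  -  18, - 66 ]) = [- 100, - 66, - 63, - 18, - 85/14, 0, 46/3 ] 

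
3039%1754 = 1285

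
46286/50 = 23143/25 = 925.72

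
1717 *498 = 855066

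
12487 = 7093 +5394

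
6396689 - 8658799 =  - 2262110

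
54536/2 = 27268 = 27268.00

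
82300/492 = 167+34/123 = 167.28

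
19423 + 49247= 68670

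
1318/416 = 3 + 35/208=3.17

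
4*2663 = 10652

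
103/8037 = 103/8037 = 0.01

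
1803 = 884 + 919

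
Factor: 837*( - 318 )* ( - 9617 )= 2559718422=2^1 * 3^4 * 31^1*53^1*59^1*163^1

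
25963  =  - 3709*(- 7) 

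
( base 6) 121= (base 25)1o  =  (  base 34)1f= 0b110001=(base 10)49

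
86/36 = 43/18 = 2.39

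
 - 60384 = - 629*96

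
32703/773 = 32703/773=42.31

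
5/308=5/308 = 0.02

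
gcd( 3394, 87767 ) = 1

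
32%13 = 6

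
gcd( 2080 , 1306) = 2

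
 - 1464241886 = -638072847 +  - 826169039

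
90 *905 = 81450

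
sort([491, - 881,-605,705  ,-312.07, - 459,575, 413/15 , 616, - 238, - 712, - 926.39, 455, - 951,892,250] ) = [ - 951, -926.39, - 881, - 712, - 605,  -  459, - 312.07, - 238,413/15,250,455, 491, 575, 616, 705,  892] 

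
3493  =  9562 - 6069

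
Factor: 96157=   96157^1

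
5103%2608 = 2495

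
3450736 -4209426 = -758690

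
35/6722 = 35/6722 =0.01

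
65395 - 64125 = 1270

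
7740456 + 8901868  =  16642324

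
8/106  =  4/53  =  0.08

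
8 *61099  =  488792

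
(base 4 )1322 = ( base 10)122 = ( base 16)7a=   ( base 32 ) 3Q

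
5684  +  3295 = 8979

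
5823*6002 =34949646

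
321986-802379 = - 480393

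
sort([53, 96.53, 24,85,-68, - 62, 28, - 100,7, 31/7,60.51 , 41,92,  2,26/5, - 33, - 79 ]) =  [ - 100, - 79 , - 68, - 62,-33,2,31/7 , 26/5,7,24,28, 41,53,60.51, 85,92,96.53]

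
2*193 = 386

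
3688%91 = 48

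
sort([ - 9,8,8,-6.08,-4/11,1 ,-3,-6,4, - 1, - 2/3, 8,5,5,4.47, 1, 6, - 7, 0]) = [ - 9, - 7, - 6.08, - 6, - 3, - 1, - 2/3, - 4/11,0, 1,1,  4,4.47,  5,5,6,8,8, 8] 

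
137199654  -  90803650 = 46396004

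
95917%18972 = 1057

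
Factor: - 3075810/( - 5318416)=2^( - 3)*3^1*5^1*37^1*163^1*19553^( - 1) = 90465/156424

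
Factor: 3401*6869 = 19^1*179^1*6869^1= 23361469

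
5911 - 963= 4948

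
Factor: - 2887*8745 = - 3^1*5^1*11^1*53^1*2887^1   =  - 25246815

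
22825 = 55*415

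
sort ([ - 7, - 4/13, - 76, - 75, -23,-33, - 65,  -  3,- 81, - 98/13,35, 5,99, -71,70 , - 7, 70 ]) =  [ - 81, -76, -75 , - 71 , - 65 , - 33,-23, - 98/13, -7,- 7,- 3,-4/13,5,35,70, 70, 99]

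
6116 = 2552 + 3564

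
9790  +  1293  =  11083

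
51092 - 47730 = 3362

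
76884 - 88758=  -  11874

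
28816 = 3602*8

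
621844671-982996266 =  - 361151595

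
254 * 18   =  4572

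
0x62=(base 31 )35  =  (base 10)98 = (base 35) 2S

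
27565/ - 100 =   -  276 + 7/20  =  - 275.65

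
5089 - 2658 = 2431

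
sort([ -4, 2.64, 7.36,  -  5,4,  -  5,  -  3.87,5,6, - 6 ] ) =[ - 6,-5 ,  -  5, - 4, - 3.87, 2.64 , 4,5 , 6, 7.36 ] 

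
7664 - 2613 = 5051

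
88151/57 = 88151/57= 1546.51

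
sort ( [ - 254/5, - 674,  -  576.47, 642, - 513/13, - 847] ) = [ - 847,  -  674,  -  576.47 , - 254/5,-513/13,642]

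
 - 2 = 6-8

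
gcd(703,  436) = 1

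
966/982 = 483/491= 0.98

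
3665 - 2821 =844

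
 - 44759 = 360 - 45119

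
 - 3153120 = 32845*(  -  96)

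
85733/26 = 85733/26 = 3297.42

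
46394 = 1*46394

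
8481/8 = 8481/8 = 1060.12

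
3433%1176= 1081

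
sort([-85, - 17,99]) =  [-85, - 17, 99 ] 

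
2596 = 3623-1027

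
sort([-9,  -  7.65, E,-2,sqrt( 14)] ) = [ - 9,-7.65, - 2,E,  sqrt( 14)]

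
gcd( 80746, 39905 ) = 1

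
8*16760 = 134080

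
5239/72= 5239/72 = 72.76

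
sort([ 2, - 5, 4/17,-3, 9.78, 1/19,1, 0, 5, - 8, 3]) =[-8, - 5, -3,0, 1/19,4/17, 1,2, 3,  5,9.78]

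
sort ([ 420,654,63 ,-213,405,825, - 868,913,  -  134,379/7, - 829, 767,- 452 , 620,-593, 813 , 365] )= [ - 868, -829,-593,-452,-213, - 134,379/7, 63,365,405, 420, 620, 654 , 767, 813,825,913]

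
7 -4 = 3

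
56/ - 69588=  - 1 + 17383/17397 = - 0.00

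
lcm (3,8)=24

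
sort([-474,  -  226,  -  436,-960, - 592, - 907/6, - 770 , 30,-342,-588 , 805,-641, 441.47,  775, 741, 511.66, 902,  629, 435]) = [ - 960,  -  770 , -641, - 592  , - 588, - 474, - 436, - 342, - 226, - 907/6, 30,435, 441.47, 511.66, 629,741, 775, 805, 902] 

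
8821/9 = 8821/9 =980.11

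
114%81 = 33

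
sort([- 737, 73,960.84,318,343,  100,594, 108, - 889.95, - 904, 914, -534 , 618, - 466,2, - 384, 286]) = [ -904, - 889.95, - 737, - 534,- 466, - 384,  2,73,100, 108,  286 , 318,343,594 , 618,914, 960.84]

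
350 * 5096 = 1783600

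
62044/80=15511/20 = 775.55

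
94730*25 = 2368250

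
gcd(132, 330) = 66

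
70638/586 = 35319/293 = 120.54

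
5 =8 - 3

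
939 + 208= 1147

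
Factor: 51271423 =7^1*2477^1*2957^1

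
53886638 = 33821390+20065248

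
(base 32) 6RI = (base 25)b61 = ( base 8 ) 15562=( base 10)7026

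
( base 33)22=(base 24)2K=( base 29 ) 2A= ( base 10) 68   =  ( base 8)104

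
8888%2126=384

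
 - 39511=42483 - 81994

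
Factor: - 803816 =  - 2^3*13^1* 59^1*131^1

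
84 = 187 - 103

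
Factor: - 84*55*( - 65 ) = 300300= 2^2*3^1 * 5^2*7^1*11^1 * 13^1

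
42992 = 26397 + 16595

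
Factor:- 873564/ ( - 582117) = 2^2*29^(-1 )*6691^( - 1)  *72797^1 = 291188/194039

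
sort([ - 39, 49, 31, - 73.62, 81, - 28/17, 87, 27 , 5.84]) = [-73.62,  -  39, - 28/17,5.84, 27, 31,49, 81, 87]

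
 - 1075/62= -18+41/62  =  - 17.34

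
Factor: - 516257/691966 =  - 2^( - 1 )*7^1 * 11^( - 1) * 71^(-1 )*443^( - 1)*73751^1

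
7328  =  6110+1218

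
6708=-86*(  -  78) 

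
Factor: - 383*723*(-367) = 101625603= 3^1* 241^1*367^1*383^1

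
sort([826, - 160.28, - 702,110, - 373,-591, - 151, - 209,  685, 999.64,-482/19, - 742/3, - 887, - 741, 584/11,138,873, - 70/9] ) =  [ - 887, - 741, - 702, - 591, - 373, - 742/3, - 209, - 160.28, - 151, - 482/19, - 70/9,584/11,110, 138,685 , 826,873,999.64] 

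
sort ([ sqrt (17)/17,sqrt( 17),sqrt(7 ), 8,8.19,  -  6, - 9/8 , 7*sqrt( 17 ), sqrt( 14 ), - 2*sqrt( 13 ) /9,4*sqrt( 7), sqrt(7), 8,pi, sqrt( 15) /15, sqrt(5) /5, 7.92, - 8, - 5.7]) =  [ - 8 , - 6, - 5.7, - 9/8,-2*sqrt(13 ) /9, sqrt(17) /17,sqrt (15 ) /15, sqrt(5 )/5,sqrt(7),  sqrt( 7), pi,sqrt(14 ), sqrt(17),7.92 , 8, 8,8.19, 4*sqrt( 7 ) , 7* sqrt( 17)]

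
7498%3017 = 1464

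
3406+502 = 3908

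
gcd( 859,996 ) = 1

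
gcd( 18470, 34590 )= 10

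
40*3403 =136120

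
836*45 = 37620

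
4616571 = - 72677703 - -77294274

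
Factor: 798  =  2^1*3^1*7^1*19^1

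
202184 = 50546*4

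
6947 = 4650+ 2297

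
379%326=53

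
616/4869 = 616/4869 = 0.13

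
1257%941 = 316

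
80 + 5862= 5942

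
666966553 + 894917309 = 1561883862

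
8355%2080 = 35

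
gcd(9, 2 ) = 1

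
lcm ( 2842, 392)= 11368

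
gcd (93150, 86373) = 27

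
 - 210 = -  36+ -174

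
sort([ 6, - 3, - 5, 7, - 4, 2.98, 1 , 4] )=[ - 5, - 4,- 3, 1, 2.98, 4, 6,  7]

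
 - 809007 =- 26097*31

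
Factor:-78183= -3^2*7^1 * 17^1*73^1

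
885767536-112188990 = 773578546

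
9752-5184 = 4568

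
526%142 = 100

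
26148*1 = 26148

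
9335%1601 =1330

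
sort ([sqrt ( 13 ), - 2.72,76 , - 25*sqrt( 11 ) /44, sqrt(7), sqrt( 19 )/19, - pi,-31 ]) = [  -  31, - pi,-2.72, - 25*sqrt( 11) /44,sqrt(19)/19,sqrt(7 ),sqrt (13), 76 ] 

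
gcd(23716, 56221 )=11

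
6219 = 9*691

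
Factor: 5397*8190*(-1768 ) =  -78148128240 = - 2^4*3^3*5^1 * 7^2 * 13^2*17^1*257^1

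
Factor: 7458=2^1 * 3^1 * 11^1 *113^1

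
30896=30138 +758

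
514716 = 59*8724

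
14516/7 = 2073 + 5/7 =2073.71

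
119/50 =2  +  19/50 = 2.38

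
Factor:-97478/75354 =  - 3^( - 1 )*17^1 * 19^ (-1)*47^1  *61^1*661^ ( - 1) = -48739/37677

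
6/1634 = 3/817  =  0.00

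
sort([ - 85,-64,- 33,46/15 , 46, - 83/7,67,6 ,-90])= [ - 90, -85, - 64, - 33,- 83/7,46/15,6,46 , 67 ] 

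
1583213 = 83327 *19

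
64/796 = 16/199 =0.08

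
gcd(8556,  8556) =8556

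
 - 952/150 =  - 7+49/75= - 6.35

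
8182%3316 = 1550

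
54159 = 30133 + 24026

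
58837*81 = 4765797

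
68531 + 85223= 153754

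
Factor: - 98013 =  - 3^1*37^1*883^1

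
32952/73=32952/73 = 451.40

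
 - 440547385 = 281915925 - 722463310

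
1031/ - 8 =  - 129 + 1/8 = - 128.88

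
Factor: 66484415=5^1*13296883^1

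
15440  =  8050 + 7390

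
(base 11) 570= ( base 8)1252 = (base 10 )682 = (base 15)307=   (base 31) m0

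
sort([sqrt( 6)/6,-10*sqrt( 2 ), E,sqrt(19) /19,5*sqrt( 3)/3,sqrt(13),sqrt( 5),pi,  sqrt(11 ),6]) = [ - 10*sqrt( 2 ), sqrt(19 ) /19,sqrt( 6 )/6, sqrt( 5), E,5 * sqrt( 3)/3,  pi,sqrt( 11),sqrt( 13),6] 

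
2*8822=17644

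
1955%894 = 167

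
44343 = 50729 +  - 6386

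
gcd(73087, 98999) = 1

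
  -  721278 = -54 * 13357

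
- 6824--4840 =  - 1984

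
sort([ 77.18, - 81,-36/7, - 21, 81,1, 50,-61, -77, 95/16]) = [ - 81, - 77, - 61 , - 21 , - 36/7,  1,95/16, 50,77.18 , 81] 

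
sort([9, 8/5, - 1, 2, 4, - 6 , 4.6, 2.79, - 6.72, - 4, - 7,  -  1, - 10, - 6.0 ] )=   [ - 10, - 7, - 6.72,-6 , - 6.0, - 4, - 1, - 1 , 8/5, 2, 2.79,4, 4.6, 9 ]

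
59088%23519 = 12050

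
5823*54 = 314442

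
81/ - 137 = - 1+56/137=-0.59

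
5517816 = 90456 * 61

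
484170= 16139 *30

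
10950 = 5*2190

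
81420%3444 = 2208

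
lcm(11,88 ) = 88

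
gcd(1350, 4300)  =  50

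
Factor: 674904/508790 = 2^2*3^1*5^ (-1 )*61^1*83^(-1 )*461^1 *613^( -1) = 337452/254395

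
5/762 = 5/762 = 0.01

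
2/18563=2/18563=0.00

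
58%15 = 13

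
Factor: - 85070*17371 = -1477750970 =-2^1 *5^1*29^1*47^1  *  181^1*599^1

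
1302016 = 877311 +424705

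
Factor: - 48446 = - 2^1 * 24223^1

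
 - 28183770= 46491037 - 74674807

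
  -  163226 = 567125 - 730351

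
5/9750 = 1/1950 =0.00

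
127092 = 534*238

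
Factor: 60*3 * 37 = 2^2*3^2*5^1*37^1 = 6660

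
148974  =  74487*2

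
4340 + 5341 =9681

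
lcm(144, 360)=720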